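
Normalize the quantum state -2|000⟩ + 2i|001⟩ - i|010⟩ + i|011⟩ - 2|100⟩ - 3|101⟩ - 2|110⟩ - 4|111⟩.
-0.305|000⟩ + 0.305i|001⟩ - 0.1525i|010⟩ + 0.1525i|011⟩ - 0.305|100⟩ - 0.4575|101⟩ - 0.305|110⟩ - 0.61|111⟩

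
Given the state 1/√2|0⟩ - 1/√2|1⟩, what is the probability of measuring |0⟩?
1/2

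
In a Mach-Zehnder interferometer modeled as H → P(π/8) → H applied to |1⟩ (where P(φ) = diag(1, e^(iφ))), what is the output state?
(0.03806 - 0.1913i)|0⟩ + (0.9619 + 0.1913i)|1⟩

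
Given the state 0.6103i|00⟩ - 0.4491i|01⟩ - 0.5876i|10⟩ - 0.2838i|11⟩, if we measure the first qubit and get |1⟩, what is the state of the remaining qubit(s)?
-0.9005i|0⟩ - 0.4349i|1⟩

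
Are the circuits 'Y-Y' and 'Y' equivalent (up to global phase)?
No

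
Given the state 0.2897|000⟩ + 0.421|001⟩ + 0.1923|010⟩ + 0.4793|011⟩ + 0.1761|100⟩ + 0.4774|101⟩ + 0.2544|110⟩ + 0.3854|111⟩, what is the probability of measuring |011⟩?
0.2297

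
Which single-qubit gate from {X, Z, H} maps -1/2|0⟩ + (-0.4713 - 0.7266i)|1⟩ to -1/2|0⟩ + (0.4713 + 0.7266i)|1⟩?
Z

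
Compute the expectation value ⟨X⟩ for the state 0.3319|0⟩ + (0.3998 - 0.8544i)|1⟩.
0.2654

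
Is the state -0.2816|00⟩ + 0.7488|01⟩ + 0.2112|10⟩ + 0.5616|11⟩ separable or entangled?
Entangled

Writing the state as a|00⟩ + b|01⟩ + c|10⟩ + d|11⟩, it is a product state iff ad − bc = 0.
Here (a, b, c, d) = (-0.2816, 0.7488, 0.2112, 0.5616): ad − bc = (-0.2816)(0.5616) − (0.7488)(0.2112) = -0.3163 ≠ 0, so the state is entangled.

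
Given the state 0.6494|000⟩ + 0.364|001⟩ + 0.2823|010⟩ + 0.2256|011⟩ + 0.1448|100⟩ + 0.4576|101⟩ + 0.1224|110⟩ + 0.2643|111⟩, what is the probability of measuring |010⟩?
0.07969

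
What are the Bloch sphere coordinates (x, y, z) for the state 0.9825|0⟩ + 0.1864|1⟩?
(0.3663, 0, 0.9306)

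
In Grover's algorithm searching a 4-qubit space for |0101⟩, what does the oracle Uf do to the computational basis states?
Uf|x⟩ = -|x⟩ if x = 0101, else |x⟩ (phase flip on target)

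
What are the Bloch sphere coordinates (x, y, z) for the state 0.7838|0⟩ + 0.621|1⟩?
(0.9735, 0, 0.2287)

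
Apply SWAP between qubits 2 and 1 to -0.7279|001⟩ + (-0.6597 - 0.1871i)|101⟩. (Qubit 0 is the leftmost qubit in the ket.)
-0.7279|010⟩ + (-0.6597 - 0.1871i)|110⟩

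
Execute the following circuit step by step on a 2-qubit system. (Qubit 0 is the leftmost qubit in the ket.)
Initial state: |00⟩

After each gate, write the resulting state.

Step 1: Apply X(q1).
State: |01⟩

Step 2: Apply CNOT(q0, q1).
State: |01⟩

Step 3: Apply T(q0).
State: |01⟩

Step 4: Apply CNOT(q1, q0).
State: |11⟩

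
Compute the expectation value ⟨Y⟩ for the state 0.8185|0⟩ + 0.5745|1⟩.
0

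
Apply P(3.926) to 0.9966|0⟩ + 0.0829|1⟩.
0.9966|0⟩ + (-0.05868 - 0.05856i)|1⟩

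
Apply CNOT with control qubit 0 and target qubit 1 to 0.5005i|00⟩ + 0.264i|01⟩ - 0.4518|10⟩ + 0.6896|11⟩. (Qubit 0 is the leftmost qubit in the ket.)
0.5005i|00⟩ + 0.264i|01⟩ + 0.6896|10⟩ - 0.4518|11⟩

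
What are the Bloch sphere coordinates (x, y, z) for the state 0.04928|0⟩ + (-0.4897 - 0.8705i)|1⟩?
(-0.04826, -0.0858, -0.9951)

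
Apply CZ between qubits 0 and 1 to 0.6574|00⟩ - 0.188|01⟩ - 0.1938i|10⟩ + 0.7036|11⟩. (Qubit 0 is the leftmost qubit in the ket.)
0.6574|00⟩ - 0.188|01⟩ - 0.1938i|10⟩ - 0.7036|11⟩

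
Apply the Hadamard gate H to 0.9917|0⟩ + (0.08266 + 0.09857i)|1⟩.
(0.7597 + 0.0697i)|0⟩ + (0.6428 - 0.0697i)|1⟩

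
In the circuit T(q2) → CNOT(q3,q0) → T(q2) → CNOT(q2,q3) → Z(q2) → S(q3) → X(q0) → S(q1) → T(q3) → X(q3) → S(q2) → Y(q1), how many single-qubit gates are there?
10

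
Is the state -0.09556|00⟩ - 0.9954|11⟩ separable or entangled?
Entangled

Writing the state as a|00⟩ + b|01⟩ + c|10⟩ + d|11⟩, it is a product state iff ad − bc = 0.
Here (a, b, c, d) = (-0.09556, 0, 0, -0.9954): ad − bc = (-0.09556)(-0.9954) − (0)(0) = 0.09512 ≠ 0, so the state is entangled.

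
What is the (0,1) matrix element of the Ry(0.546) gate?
-0.2696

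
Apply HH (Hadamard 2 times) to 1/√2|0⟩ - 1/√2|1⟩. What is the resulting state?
1/√2|0⟩ - 1/√2|1⟩

H² = I, so an even number of Hadamards cancels: H^2 = I and the state is unchanged.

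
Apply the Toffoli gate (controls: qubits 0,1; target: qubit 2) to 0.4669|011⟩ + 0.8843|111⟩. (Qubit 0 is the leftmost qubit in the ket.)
0.4669|011⟩ + 0.8843|110⟩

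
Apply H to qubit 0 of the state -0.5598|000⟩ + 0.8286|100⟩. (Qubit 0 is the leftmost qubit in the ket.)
0.1901|000⟩ - 0.9817|100⟩

H on qubit 0 mixes each pair of kets that differ only in qubit 0: amplitudes (a, b) of (|…0…⟩, |…1…⟩) become ((a + b)/√2, (a − b)/√2). Kets absent from the input have amplitude 0.
(|000⟩, |100⟩): (a, b) = (-0.5598, 0.8286) → (0.1901, -0.9817)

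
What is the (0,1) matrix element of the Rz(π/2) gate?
0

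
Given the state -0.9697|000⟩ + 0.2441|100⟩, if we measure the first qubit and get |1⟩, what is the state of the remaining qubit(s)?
|00⟩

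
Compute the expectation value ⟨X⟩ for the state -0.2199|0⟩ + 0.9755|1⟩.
-0.429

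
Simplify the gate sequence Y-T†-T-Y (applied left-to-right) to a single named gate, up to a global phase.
I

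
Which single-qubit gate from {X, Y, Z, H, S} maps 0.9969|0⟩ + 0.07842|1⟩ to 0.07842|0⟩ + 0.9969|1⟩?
X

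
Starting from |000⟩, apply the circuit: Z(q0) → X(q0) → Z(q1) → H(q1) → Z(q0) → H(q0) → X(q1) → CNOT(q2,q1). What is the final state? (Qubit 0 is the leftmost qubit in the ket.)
-1/2|000⟩ - 1/2|010⟩ + 1/2|100⟩ + 1/2|110⟩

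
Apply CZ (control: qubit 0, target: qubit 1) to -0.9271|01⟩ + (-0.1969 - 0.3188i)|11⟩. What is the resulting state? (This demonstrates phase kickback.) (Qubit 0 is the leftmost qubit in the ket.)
-0.9271|01⟩ + (0.1969 + 0.3188i)|11⟩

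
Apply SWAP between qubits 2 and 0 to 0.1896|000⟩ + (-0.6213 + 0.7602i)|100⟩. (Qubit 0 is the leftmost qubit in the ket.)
0.1896|000⟩ + (-0.6213 + 0.7602i)|001⟩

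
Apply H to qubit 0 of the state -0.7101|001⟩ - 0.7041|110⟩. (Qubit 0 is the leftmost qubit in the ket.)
-0.5021|001⟩ - 0.4979|010⟩ - 0.5021|101⟩ + 0.4979|110⟩

H on qubit 0 mixes each pair of kets that differ only in qubit 0: amplitudes (a, b) of (|…0…⟩, |…1…⟩) become ((a + b)/√2, (a − b)/√2). Kets absent from the input have amplitude 0.
(|001⟩, |101⟩): (a, b) = (-0.7101, 0) → (-0.5021, -0.5021)
(|010⟩, |110⟩): (a, b) = (0, -0.7041) → (-0.4979, 0.4979)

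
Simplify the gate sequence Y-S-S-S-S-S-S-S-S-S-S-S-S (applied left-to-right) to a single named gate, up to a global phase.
Y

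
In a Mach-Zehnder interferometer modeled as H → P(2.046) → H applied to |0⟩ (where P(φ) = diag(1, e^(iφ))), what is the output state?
(0.2712 + 0.4446i)|0⟩ + (0.7288 - 0.4446i)|1⟩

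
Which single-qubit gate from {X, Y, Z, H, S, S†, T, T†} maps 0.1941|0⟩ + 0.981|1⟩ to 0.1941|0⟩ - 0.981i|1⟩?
S†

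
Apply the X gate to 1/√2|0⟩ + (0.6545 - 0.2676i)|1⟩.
(0.6545 - 0.2676i)|0⟩ + 1/√2|1⟩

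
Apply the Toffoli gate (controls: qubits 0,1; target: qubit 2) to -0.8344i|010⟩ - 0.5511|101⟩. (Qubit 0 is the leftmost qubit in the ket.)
-0.8344i|010⟩ - 0.5511|101⟩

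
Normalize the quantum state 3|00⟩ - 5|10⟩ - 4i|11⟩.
0.4243|00⟩ - 1/√2|10⟩ - 0.5657i|11⟩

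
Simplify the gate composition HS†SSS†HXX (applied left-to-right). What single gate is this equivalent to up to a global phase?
I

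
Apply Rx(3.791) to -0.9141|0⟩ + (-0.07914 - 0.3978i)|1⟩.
(-0.08539 + 0.075i)|0⟩ + (0.02525 + 0.9932i)|1⟩

Rx(3.791) = [[cos(θ/2), −i·sin(θ/2)], [−i·sin(θ/2), cos(θ/2)]]; θ = 3.791, cos(θ/2) ≈ -0.319028, sin(θ/2) ≈ 0.947745.
With a = amp(|0⟩) = -0.9141 and b = amp(|1⟩) = (-0.07914 - 0.3978i):
new amp(|0⟩) = (-0.319028)·a + (-0.947745i)·b = (-0.08539 + 0.075i)
new amp(|1⟩) = (-0.947745i)·a + (-0.319028)·b = (0.02525 + 0.9932i)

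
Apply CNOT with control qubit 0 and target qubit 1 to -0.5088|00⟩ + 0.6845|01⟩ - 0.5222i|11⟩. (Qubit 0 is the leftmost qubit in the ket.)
-0.5088|00⟩ + 0.6845|01⟩ - 0.5222i|10⟩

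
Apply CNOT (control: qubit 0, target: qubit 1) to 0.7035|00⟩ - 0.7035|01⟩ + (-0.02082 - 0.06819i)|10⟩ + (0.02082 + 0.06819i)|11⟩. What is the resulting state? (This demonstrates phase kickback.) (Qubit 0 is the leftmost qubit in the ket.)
0.7035|00⟩ - 0.7035|01⟩ + (0.02082 + 0.06819i)|10⟩ + (-0.02082 - 0.06819i)|11⟩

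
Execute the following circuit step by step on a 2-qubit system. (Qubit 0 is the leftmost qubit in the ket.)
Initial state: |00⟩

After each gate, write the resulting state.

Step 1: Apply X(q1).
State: |01⟩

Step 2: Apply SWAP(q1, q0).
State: |10⟩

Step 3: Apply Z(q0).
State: -|10⟩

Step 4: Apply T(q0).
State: (-1/√2 - (1/√2)i)|10⟩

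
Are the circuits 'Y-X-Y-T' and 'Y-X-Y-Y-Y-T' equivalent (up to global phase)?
Yes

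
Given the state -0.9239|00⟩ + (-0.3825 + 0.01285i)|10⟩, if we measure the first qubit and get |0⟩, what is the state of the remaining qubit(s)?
-|0⟩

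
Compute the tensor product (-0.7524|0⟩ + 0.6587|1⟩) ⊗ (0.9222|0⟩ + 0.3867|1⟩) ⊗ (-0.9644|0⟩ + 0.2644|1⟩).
0.6692|000⟩ - 0.1835|001⟩ + 0.2806|010⟩ - 0.07693|011⟩ - 0.5858|100⟩ + 0.1606|101⟩ - 0.2457|110⟩ + 0.06735|111⟩

amp(|b₁b₂…⟩) = product of the factor amplitudes for bits b₁, b₂, …; only kets whose every factor amplitude is nonzero survive.
|000⟩: (-0.7524)(0.9222)(-0.9644) = 0.6692
|001⟩: (-0.7524)(0.9222)(0.2644) = -0.1835
|010⟩: (-0.7524)(0.3867)(-0.9644) = 0.2806
|011⟩: (-0.7524)(0.3867)(0.2644) = -0.07693
|100⟩: (0.6587)(0.9222)(-0.9644) = -0.5858
|101⟩: (0.6587)(0.9222)(0.2644) = 0.1606
|110⟩: (0.6587)(0.3867)(-0.9644) = -0.2457
|111⟩: (0.6587)(0.3867)(0.2644) = 0.06735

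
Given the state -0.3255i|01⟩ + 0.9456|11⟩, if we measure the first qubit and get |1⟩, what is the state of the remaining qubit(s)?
|1⟩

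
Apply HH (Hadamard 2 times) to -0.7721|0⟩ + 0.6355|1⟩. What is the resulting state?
-0.7721|0⟩ + 0.6355|1⟩

H² = I, so an even number of Hadamards cancels: H^2 = I and the state is unchanged.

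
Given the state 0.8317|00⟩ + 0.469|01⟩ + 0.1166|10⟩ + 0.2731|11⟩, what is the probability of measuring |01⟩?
0.22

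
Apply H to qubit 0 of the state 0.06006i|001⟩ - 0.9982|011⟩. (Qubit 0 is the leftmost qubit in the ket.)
0.04247i|001⟩ - 0.7058|011⟩ + 0.04247i|101⟩ - 0.7058|111⟩

H on qubit 0 mixes each pair of kets that differ only in qubit 0: amplitudes (a, b) of (|…0…⟩, |…1…⟩) become ((a + b)/√2, (a − b)/√2). Kets absent from the input have amplitude 0.
(|001⟩, |101⟩): (a, b) = (0.06006i, 0) → (0.04247i, 0.04247i)
(|011⟩, |111⟩): (a, b) = (-0.9982, 0) → (-0.7058, -0.7058)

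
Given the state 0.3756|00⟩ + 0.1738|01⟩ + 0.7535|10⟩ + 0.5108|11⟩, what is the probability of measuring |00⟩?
0.1411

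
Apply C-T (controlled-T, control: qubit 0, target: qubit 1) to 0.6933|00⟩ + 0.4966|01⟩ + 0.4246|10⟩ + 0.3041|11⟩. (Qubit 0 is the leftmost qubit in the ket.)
0.6933|00⟩ + 0.4966|01⟩ + 0.4246|10⟩ + (0.215 + 0.215i)|11⟩

C-T leaves the control-|0⟩ kets |00⟩, |01⟩ unchanged and applies T to qubit 1 on the control-|1⟩ pair (|10⟩, |11⟩).
T = [[1, 0], [0, (1/√2 + (1/√2)i)]].
With a = amp(|10⟩) = 0.4246 and b = amp(|11⟩) = 0.3041:
new amp(|10⟩) = (1)·a = 0.4246
new amp(|11⟩) = (1/√2 + (1/√2)i)·b = (0.215 + 0.215i)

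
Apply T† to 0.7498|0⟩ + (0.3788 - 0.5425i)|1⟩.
0.7498|0⟩ + (-0.1158 - 0.6515i)|1⟩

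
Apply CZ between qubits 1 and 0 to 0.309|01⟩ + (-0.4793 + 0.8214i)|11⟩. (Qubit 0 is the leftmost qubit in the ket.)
0.309|01⟩ + (0.4793 - 0.8214i)|11⟩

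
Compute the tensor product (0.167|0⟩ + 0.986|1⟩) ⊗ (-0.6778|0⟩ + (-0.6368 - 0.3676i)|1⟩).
-0.1132|00⟩ + (-0.1063 - 0.06139i)|01⟩ - 0.6683|10⟩ + (-0.6279 - 0.3625i)|11⟩

amp(|b₁b₂…⟩) = product of the factor amplitudes for bits b₁, b₂, …; only kets whose every factor amplitude is nonzero survive.
|00⟩: (0.167)(-0.6778) = -0.1132
|01⟩: (0.167)(-0.6368 - 0.3676i) = (-0.1063 - 0.06139i)
|10⟩: (0.986)(-0.6778) = -0.6683
|11⟩: (0.986)(-0.6368 - 0.3676i) = (-0.6279 - 0.3625i)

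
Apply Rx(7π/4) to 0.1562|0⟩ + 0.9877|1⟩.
(-0.1443 - 0.378i)|0⟩ + (-0.9125 - 0.05978i)|1⟩

Rx(7π/4) = [[cos(θ/2), −i·sin(θ/2)], [−i·sin(θ/2), cos(θ/2)]]; θ = 7π/4, cos(θ/2) ≈ -0.92388, sin(θ/2) ≈ 0.382683.
With a = amp(|0⟩) = 0.1562 and b = amp(|1⟩) = 0.9877:
new amp(|0⟩) = (-0.92388)·a + (-0.382683i)·b = (-0.1443 - 0.378i)
new amp(|1⟩) = (-0.382683i)·a + (-0.92388)·b = (-0.9125 - 0.05978i)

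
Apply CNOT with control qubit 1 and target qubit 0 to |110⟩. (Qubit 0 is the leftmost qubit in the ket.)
|010⟩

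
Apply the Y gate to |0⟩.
i|1⟩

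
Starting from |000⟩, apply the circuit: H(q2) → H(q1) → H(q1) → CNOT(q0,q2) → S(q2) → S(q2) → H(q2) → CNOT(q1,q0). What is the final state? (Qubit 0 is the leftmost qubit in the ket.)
|001⟩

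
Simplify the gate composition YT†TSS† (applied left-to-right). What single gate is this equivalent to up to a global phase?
Y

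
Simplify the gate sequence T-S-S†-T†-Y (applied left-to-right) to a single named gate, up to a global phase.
Y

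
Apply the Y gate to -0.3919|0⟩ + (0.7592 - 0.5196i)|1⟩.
(-0.5196 - 0.7592i)|0⟩ - 0.3919i|1⟩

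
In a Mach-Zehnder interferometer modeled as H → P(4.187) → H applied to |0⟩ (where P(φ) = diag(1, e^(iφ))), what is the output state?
(0.2492 - 0.4326i)|0⟩ + (0.7508 + 0.4326i)|1⟩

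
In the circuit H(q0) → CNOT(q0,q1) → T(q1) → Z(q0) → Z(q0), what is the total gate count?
5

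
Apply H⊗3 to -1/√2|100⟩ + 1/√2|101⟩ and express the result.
-1/2|001⟩ - 1/2|011⟩ + 1/2|101⟩ + 1/2|111⟩

H⊗3 gives amp(|y⟩) = (1/2√2) Σ_x (−1)^(x·y) amp(|x⟩), where x·y is the number of positions in which both x and y have a 1.
|000⟩: (-1/√2 + 1/√2)/(2√2) = 0
|001⟩: (-1/√2 - 1/√2)/(2√2) = -1/2
|010⟩: (-1/√2 + 1/√2)/(2√2) = 0
|011⟩: (-1/√2 - 1/√2)/(2√2) = -1/2
|100⟩: (1/√2 - 1/√2)/(2√2) = 0
|101⟩: (1/√2 + 1/√2)/(2√2) = 1/2
|110⟩: (1/√2 - 1/√2)/(2√2) = 0
|111⟩: (1/√2 + 1/√2)/(2√2) = 1/2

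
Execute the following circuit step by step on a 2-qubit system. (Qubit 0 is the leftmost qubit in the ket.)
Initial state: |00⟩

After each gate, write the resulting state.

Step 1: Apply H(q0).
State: 1/√2|00⟩ + 1/√2|10⟩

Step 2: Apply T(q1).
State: 1/√2|00⟩ + 1/√2|10⟩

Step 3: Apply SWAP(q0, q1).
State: 1/√2|00⟩ + 1/√2|01⟩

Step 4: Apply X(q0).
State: 1/√2|10⟩ + 1/√2|11⟩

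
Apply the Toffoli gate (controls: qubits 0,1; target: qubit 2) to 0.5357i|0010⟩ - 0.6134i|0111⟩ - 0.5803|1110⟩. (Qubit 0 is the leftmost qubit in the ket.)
0.5357i|0010⟩ - 0.6134i|0111⟩ - 0.5803|1100⟩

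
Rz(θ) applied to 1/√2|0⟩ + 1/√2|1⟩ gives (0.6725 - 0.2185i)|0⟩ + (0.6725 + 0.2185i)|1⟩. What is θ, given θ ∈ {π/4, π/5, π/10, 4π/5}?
π/5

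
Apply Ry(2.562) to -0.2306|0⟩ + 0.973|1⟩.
-0.9983|0⟩ + 0.05706|1⟩

Ry(2.562) = [[cos(θ/2), −sin(θ/2)], [sin(θ/2), cos(θ/2)]]; θ = 2.562, cos(θ/2) ≈ 0.285757, sin(θ/2) ≈ 0.958302.
With a = amp(|0⟩) = -0.2306 and b = amp(|1⟩) = 0.973:
new amp(|0⟩) = (0.285757)·a + (-0.958302)·b = -0.9983
new amp(|1⟩) = (0.958302)·a + (0.285757)·b = 0.05706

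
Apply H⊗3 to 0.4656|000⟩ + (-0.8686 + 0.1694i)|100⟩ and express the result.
(-0.1425 + 0.05989i)|000⟩ + (-0.1425 + 0.05989i)|001⟩ + (-0.1425 + 0.05989i)|010⟩ + (-0.1425 + 0.05989i)|011⟩ + (0.4717 - 0.05989i)|100⟩ + (0.4717 - 0.05989i)|101⟩ + (0.4717 - 0.05989i)|110⟩ + (0.4717 - 0.05989i)|111⟩

H⊗3 gives amp(|y⟩) = (1/2√2) Σ_x (−1)^(x·y) amp(|x⟩), where x·y is the number of positions in which both x and y have a 1.
|000⟩: (0.4656 + (-0.8686 + 0.1694i))/(2√2) = (-0.1425 + 0.05989i)
|001⟩: (0.4656 + (-0.8686 + 0.1694i))/(2√2) = (-0.1425 + 0.05989i)
|010⟩: (0.4656 + (-0.8686 + 0.1694i))/(2√2) = (-0.1425 + 0.05989i)
|011⟩: (0.4656 + (-0.8686 + 0.1694i))/(2√2) = (-0.1425 + 0.05989i)
|100⟩: (0.4656 - (-0.8686 + 0.1694i))/(2√2) = (0.4717 - 0.05989i)
|101⟩: (0.4656 - (-0.8686 + 0.1694i))/(2√2) = (0.4717 - 0.05989i)
|110⟩: (0.4656 - (-0.8686 + 0.1694i))/(2√2) = (0.4717 - 0.05989i)
|111⟩: (0.4656 - (-0.8686 + 0.1694i))/(2√2) = (0.4717 - 0.05989i)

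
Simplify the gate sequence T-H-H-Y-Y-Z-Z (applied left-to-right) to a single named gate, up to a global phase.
T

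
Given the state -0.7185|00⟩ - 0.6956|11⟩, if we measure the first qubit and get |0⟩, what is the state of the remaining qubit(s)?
-|0⟩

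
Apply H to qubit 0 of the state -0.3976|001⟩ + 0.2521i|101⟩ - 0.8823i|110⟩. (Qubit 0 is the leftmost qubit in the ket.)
(-0.2811 + 0.1783i)|001⟩ - 0.6239i|010⟩ + (-0.2811 - 0.1783i)|101⟩ + 0.6239i|110⟩

H on qubit 0 mixes each pair of kets that differ only in qubit 0: amplitudes (a, b) of (|…0…⟩, |…1…⟩) become ((a + b)/√2, (a − b)/√2). Kets absent from the input have amplitude 0.
(|001⟩, |101⟩): (a, b) = (-0.3976, 0.2521i) → ((-0.2811 + 0.1783i), (-0.2811 - 0.1783i))
(|010⟩, |110⟩): (a, b) = (0, -0.8823i) → (-0.6239i, 0.6239i)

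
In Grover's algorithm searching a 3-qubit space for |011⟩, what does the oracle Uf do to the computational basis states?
Uf|x⟩ = -|x⟩ if x = 011, else |x⟩ (phase flip on target)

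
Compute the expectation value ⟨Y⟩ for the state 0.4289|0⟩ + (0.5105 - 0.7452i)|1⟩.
-0.6392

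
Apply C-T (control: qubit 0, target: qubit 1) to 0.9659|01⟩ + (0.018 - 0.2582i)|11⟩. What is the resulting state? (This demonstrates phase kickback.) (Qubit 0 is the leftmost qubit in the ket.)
0.9659|01⟩ + (0.1953 - 0.1698i)|11⟩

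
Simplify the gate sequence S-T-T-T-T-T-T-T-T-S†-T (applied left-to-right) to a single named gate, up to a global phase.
T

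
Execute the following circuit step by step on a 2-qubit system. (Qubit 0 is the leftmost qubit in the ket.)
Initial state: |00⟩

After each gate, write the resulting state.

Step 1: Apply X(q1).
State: |01⟩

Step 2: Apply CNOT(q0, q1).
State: |01⟩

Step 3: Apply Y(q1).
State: -i|00⟩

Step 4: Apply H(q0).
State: -(1/√2)i|00⟩ - (1/√2)i|10⟩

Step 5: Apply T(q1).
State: -(1/√2)i|00⟩ - (1/√2)i|10⟩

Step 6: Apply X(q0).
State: -(1/√2)i|00⟩ - (1/√2)i|10⟩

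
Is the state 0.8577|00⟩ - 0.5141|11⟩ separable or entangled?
Entangled

Writing the state as a|00⟩ + b|01⟩ + c|10⟩ + d|11⟩, it is a product state iff ad − bc = 0.
Here (a, b, c, d) = (0.8577, 0, 0, -0.5141): ad − bc = (0.8577)(-0.5141) − (0)(0) = -0.4409 ≠ 0, so the state is entangled.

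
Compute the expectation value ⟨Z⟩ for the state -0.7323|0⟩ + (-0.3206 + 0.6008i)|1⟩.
0.07252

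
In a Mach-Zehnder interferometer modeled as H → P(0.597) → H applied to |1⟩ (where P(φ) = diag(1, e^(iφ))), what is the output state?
(0.08649 - 0.2811i)|0⟩ + (0.9135 + 0.2811i)|1⟩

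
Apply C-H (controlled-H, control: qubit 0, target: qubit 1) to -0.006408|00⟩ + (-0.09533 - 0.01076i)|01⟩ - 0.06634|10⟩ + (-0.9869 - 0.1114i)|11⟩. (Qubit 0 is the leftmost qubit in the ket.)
-0.006408|00⟩ + (-0.09533 - 0.01076i)|01⟩ + (-0.7448 - 0.07877i)|10⟩ + (0.6509 + 0.07877i)|11⟩

C-H leaves the control-|0⟩ kets |00⟩, |01⟩ unchanged and applies H to qubit 1 on the control-|1⟩ pair (|10⟩, |11⟩).
H = [[1/√2, 1/√2], [1/√2, -1/√2]].
With a = amp(|10⟩) = -0.06634 and b = amp(|11⟩) = (-0.9869 - 0.1114i):
new amp(|10⟩) = (1/√2)·a + (1/√2)·b = (-0.7448 - 0.07877i)
new amp(|11⟩) = (1/√2)·a + (-1/√2)·b = (0.6509 + 0.07877i)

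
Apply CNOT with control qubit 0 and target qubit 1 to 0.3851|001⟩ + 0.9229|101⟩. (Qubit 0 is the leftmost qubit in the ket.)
0.3851|001⟩ + 0.9229|111⟩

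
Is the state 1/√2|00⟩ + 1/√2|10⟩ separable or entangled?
Separable

Writing the state as a|00⟩ + b|01⟩ + c|10⟩ + d|11⟩, it is a product state iff ad − bc = 0.
Here (a, b, c, d) = (1/√2, 0, 1/√2, 0): ad − bc = (1/√2)(0) − (0)(1/√2) = 0, so the state is separable.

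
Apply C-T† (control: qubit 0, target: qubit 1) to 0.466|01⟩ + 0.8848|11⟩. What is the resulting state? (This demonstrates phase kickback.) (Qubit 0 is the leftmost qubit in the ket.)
0.466|01⟩ + (0.6256 - 0.6256i)|11⟩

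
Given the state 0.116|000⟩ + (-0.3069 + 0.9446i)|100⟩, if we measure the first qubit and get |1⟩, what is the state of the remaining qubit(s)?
(-0.309 + 0.9511i)|00⟩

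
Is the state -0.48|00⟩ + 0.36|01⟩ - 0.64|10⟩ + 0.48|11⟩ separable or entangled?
Separable

Writing the state as a|00⟩ + b|01⟩ + c|10⟩ + d|11⟩, it is a product state iff ad − bc = 0.
Here (a, b, c, d) = (-0.48, 0.36, -0.64, 0.48): ad − bc = (-0.48)(0.48) − (0.36)(-0.64) = 0, so the state is separable.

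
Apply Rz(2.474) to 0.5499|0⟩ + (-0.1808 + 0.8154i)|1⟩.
(0.1802 - 0.5195i)|0⟩ + (-0.8296 + 0.09633i)|1⟩

Rz(2.474) = [[e^(−iθ/2), 0], [0, e^(iθ/2)]] with e^(±iθ/2) = cos(θ/2) ± i·sin(θ/2); θ = 2.474, cos(θ/2) ≈ 0.327632, sin(θ/2) ≈ 0.944805.
With a = amp(|0⟩) = 0.5499 and b = amp(|1⟩) = (-0.1808 + 0.8154i):
new amp(|0⟩) = (0.327632 - 0.944805i)·a = (0.1802 - 0.5195i)
new amp(|1⟩) = (0.327632 + 0.944805i)·b = (-0.8296 + 0.09633i)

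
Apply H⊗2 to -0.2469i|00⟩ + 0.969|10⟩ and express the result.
(0.4845 - 0.1235i)|00⟩ + (0.4845 - 0.1235i)|01⟩ + (-0.4845 - 0.1235i)|10⟩ + (-0.4845 - 0.1235i)|11⟩

H⊗2 gives amp(|y⟩) = (1/2) Σ_x (−1)^(x·y) amp(|x⟩), where x·y is the number of positions in which both x and y have a 1.
|00⟩: (-0.2469i + 0.969)/2 = (0.4845 - 0.1235i)
|01⟩: (-0.2469i + 0.969)/2 = (0.4845 - 0.1235i)
|10⟩: (-0.2469i - 0.969)/2 = (-0.4845 - 0.1235i)
|11⟩: (-0.2469i - 0.969)/2 = (-0.4845 - 0.1235i)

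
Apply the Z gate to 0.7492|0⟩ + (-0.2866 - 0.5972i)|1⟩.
0.7492|0⟩ + (0.2866 + 0.5972i)|1⟩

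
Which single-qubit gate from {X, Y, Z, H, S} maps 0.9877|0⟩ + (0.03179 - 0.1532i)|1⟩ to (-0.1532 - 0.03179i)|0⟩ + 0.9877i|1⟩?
Y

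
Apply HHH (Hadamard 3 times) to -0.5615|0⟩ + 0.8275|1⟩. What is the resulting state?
0.1881|0⟩ - 0.9822|1⟩

H² = I, so H^3 = H: a single Hadamard. With (a, b) = (-0.5615, 0.8275), H gives ((a + b)/√2, (a − b)/√2) = (0.1881, -0.9822).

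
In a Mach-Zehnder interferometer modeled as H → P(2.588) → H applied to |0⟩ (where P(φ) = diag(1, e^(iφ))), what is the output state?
(0.07468 + 0.2629i)|0⟩ + (0.9253 - 0.2629i)|1⟩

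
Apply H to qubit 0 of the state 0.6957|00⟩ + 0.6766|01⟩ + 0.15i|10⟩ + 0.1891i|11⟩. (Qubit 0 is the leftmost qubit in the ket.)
(0.4919 + 0.1061i)|00⟩ + (0.4784 + 0.1337i)|01⟩ + (0.4919 - 0.1061i)|10⟩ + (0.4784 - 0.1337i)|11⟩

H on qubit 0 mixes each pair of kets that differ only in qubit 0: amplitudes (a, b) of (|…0…⟩, |…1…⟩) become ((a + b)/√2, (a − b)/√2). Kets absent from the input have amplitude 0.
(|00⟩, |10⟩): (a, b) = (0.6957, 0.15i) → ((0.4919 + 0.1061i), (0.4919 - 0.1061i))
(|01⟩, |11⟩): (a, b) = (0.6766, 0.1891i) → ((0.4784 + 0.1337i), (0.4784 - 0.1337i))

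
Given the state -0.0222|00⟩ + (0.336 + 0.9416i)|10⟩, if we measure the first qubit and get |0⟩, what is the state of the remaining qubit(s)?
-|0⟩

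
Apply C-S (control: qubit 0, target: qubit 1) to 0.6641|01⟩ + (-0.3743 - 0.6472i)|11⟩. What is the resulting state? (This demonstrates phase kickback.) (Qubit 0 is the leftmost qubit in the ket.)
0.6641|01⟩ + (0.6472 - 0.3743i)|11⟩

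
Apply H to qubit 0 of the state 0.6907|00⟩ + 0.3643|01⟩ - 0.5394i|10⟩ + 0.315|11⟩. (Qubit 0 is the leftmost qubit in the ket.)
(0.4884 - 0.3814i)|00⟩ + 0.4803|01⟩ + (0.4884 + 0.3814i)|10⟩ + 0.03486|11⟩

H on qubit 0 mixes each pair of kets that differ only in qubit 0: amplitudes (a, b) of (|…0…⟩, |…1…⟩) become ((a + b)/√2, (a − b)/√2). Kets absent from the input have amplitude 0.
(|00⟩, |10⟩): (a, b) = (0.6907, -0.5394i) → ((0.4884 - 0.3814i), (0.4884 + 0.3814i))
(|01⟩, |11⟩): (a, b) = (0.3643, 0.315) → (0.4803, 0.03486)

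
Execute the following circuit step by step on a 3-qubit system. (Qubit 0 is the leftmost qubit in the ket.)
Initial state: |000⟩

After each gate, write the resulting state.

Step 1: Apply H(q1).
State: 1/√2|000⟩ + 1/√2|010⟩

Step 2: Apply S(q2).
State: 1/√2|000⟩ + 1/√2|010⟩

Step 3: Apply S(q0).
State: 1/√2|000⟩ + 1/√2|010⟩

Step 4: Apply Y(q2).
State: (1/√2)i|001⟩ + (1/√2)i|011⟩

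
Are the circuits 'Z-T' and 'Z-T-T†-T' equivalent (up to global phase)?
Yes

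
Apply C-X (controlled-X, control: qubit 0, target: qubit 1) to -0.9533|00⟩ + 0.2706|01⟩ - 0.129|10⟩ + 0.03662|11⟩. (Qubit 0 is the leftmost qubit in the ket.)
-0.9533|00⟩ + 0.2706|01⟩ + 0.03662|10⟩ - 0.129|11⟩

C-X leaves the control-|0⟩ kets |00⟩, |01⟩ unchanged and applies X to qubit 1 on the control-|1⟩ pair (|10⟩, |11⟩).
X = [[0, 1], [1, 0]].
With a = amp(|10⟩) = -0.129 and b = amp(|11⟩) = 0.03662:
new amp(|10⟩) = (1)·b = 0.03662
new amp(|11⟩) = (1)·a = -0.129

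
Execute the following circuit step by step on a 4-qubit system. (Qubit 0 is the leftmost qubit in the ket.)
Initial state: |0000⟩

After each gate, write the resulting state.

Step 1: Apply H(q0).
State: 1/√2|0000⟩ + 1/√2|1000⟩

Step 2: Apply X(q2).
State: 1/√2|0010⟩ + 1/√2|1010⟩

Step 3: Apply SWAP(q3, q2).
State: 1/√2|0001⟩ + 1/√2|1001⟩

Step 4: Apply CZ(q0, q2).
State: 1/√2|0001⟩ + 1/√2|1001⟩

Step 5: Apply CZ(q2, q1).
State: 1/√2|0001⟩ + 1/√2|1001⟩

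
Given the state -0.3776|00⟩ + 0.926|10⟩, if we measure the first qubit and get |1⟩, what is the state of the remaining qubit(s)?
|0⟩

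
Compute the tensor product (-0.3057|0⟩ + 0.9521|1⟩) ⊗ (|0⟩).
-0.3057|00⟩ + 0.9521|10⟩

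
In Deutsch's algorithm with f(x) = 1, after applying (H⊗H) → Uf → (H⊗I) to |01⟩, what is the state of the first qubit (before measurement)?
|0⟩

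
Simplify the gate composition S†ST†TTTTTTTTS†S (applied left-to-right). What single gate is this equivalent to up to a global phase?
T†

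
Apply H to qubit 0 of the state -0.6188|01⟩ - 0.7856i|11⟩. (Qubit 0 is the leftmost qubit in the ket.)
(-0.4376 - 0.5555i)|01⟩ + (-0.4376 + 0.5555i)|11⟩

H on qubit 0 mixes each pair of kets that differ only in qubit 0: amplitudes (a, b) of (|…0…⟩, |…1…⟩) become ((a + b)/√2, (a − b)/√2). Kets absent from the input have amplitude 0.
(|01⟩, |11⟩): (a, b) = (-0.6188, -0.7856i) → ((-0.4376 - 0.5555i), (-0.4376 + 0.5555i))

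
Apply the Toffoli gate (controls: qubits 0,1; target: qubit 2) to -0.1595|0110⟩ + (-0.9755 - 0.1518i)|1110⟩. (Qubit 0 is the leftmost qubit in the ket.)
-0.1595|0110⟩ + (-0.9755 - 0.1518i)|1100⟩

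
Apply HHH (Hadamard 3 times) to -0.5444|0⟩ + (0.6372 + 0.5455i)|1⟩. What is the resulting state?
(0.06562 + 0.3857i)|0⟩ + (-0.8355 - 0.3857i)|1⟩

H² = I, so H^3 = H: a single Hadamard. With (a, b) = (-0.5444, (0.6372 + 0.5455i)), H gives ((a + b)/√2, (a − b)/√2) = ((0.06562 + 0.3857i), (-0.8355 - 0.3857i)).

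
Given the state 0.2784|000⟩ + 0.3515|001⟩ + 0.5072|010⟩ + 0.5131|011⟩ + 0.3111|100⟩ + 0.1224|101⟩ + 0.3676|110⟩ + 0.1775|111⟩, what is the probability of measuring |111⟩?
0.03151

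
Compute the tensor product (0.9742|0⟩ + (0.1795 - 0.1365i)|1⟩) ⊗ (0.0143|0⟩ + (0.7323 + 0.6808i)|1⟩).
0.01393|00⟩ + (0.7134 + 0.6632i)|01⟩ + (0.002567 - 0.001952i)|10⟩ + (0.2244 + 0.02224i)|11⟩

amp(|b₁b₂…⟩) = product of the factor amplitudes for bits b₁, b₂, …; only kets whose every factor amplitude is nonzero survive.
|00⟩: (0.9742)(0.0143) = 0.01393
|01⟩: (0.9742)(0.7323 + 0.6808i) = (0.7134 + 0.6632i)
|10⟩: (0.1795 - 0.1365i)(0.0143) = (0.002567 - 0.001952i)
|11⟩: (0.1795 - 0.1365i)(0.7323 + 0.6808i) = (0.2244 + 0.02224i)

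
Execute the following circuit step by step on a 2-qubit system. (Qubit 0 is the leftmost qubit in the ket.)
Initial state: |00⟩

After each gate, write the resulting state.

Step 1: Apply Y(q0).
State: i|10⟩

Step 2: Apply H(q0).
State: (1/√2)i|00⟩ - (1/√2)i|10⟩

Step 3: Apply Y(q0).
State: -1/√2|00⟩ - 1/√2|10⟩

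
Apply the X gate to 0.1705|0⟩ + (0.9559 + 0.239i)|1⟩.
(0.9559 + 0.239i)|0⟩ + 0.1705|1⟩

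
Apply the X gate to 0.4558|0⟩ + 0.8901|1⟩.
0.8901|0⟩ + 0.4558|1⟩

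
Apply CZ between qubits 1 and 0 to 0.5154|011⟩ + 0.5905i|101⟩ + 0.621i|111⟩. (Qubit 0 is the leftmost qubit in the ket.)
0.5154|011⟩ + 0.5905i|101⟩ - 0.621i|111⟩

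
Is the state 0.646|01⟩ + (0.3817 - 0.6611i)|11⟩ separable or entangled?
Separable

Writing the state as a|00⟩ + b|01⟩ + c|10⟩ + d|11⟩, it is a product state iff ad − bc = 0.
Here (a, b, c, d) = (0, 0.646, 0, (0.3817 - 0.6611i)): ad − bc = (0)(0.3817 - 0.6611i) − (0.646)(0) = 0, so the state is separable.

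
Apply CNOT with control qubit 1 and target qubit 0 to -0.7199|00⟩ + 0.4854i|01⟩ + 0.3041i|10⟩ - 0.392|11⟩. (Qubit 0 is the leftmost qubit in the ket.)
-0.7199|00⟩ - 0.392|01⟩ + 0.3041i|10⟩ + 0.4854i|11⟩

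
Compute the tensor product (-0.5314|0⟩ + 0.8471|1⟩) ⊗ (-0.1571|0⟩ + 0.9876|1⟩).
0.08348|00⟩ - 0.5248|01⟩ - 0.1331|10⟩ + 0.8366|11⟩

amp(|b₁b₂…⟩) = product of the factor amplitudes for bits b₁, b₂, …; only kets whose every factor amplitude is nonzero survive.
|00⟩: (-0.5314)(-0.1571) = 0.08348
|01⟩: (-0.5314)(0.9876) = -0.5248
|10⟩: (0.8471)(-0.1571) = -0.1331
|11⟩: (0.8471)(0.9876) = 0.8366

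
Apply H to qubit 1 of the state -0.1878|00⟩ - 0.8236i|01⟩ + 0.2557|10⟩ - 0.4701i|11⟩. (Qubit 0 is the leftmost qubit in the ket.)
(-0.1328 - 0.5824i)|00⟩ + (-0.1328 + 0.5824i)|01⟩ + (0.1808 - 0.3324i)|10⟩ + (0.1808 + 0.3324i)|11⟩

H on qubit 1 mixes each pair of kets that differ only in qubit 1: amplitudes (a, b) of (|…0…⟩, |…1…⟩) become ((a + b)/√2, (a − b)/√2). Kets absent from the input have amplitude 0.
(|00⟩, |01⟩): (a, b) = (-0.1878, -0.8236i) → ((-0.1328 - 0.5824i), (-0.1328 + 0.5824i))
(|10⟩, |11⟩): (a, b) = (0.2557, -0.4701i) → ((0.1808 - 0.3324i), (0.1808 + 0.3324i))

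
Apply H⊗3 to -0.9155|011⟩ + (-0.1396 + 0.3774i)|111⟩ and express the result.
(-0.373 + 0.1334i)|000⟩ + (0.373 - 0.1334i)|001⟩ + (0.373 - 0.1334i)|010⟩ + (-0.373 + 0.1334i)|011⟩ + (-0.2743 - 0.1334i)|100⟩ + (0.2743 + 0.1334i)|101⟩ + (0.2743 + 0.1334i)|110⟩ + (-0.2743 - 0.1334i)|111⟩

H⊗3 gives amp(|y⟩) = (1/2√2) Σ_x (−1)^(x·y) amp(|x⟩), where x·y is the number of positions in which both x and y have a 1.
|000⟩: (-0.9155 + (-0.1396 + 0.3774i))/(2√2) = (-0.373 + 0.1334i)
|001⟩: (0.9155 - (-0.1396 + 0.3774i))/(2√2) = (0.373 - 0.1334i)
|010⟩: (0.9155 - (-0.1396 + 0.3774i))/(2√2) = (0.373 - 0.1334i)
|011⟩: (-0.9155 + (-0.1396 + 0.3774i))/(2√2) = (-0.373 + 0.1334i)
|100⟩: (-0.9155 - (-0.1396 + 0.3774i))/(2√2) = (-0.2743 - 0.1334i)
|101⟩: (0.9155 + (-0.1396 + 0.3774i))/(2√2) = (0.2743 + 0.1334i)
|110⟩: (0.9155 + (-0.1396 + 0.3774i))/(2√2) = (0.2743 + 0.1334i)
|111⟩: (-0.9155 - (-0.1396 + 0.3774i))/(2√2) = (-0.2743 - 0.1334i)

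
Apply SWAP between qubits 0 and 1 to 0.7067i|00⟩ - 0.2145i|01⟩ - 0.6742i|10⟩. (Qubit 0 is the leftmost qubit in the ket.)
0.7067i|00⟩ - 0.6742i|01⟩ - 0.2145i|10⟩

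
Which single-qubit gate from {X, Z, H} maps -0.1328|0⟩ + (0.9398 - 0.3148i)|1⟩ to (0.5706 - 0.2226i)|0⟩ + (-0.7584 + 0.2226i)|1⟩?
H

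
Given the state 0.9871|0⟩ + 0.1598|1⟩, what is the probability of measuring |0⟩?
0.9744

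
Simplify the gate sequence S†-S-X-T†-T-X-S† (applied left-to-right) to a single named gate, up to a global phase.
S†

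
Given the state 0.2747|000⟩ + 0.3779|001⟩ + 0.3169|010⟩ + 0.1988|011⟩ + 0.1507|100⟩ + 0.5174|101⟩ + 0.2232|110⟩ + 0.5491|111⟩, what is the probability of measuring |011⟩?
0.03952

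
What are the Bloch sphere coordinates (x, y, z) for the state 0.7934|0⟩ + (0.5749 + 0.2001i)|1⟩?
(0.9123, 0.3175, 0.2589)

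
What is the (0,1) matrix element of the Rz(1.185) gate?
0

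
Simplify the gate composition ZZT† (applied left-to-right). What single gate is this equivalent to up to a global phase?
T†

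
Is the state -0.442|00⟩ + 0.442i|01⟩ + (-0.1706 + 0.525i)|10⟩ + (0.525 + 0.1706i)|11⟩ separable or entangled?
Separable

Writing the state as a|00⟩ + b|01⟩ + c|10⟩ + d|11⟩, it is a product state iff ad − bc = 0.
Here (a, b, c, d) = (-0.442, 0.442i, (-0.1706 + 0.525i), (0.525 + 0.1706i)): ad − bc = (-0.442)(0.525 + 0.1706i) − (0.442i)(-0.1706 + 0.525i) = 0, so the state is separable.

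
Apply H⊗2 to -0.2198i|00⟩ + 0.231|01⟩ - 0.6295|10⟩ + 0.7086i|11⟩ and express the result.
(-0.1993 + 0.2444i)|00⟩ + (-0.4303 - 0.4642i)|01⟩ + (0.4303 - 0.4642i)|10⟩ + (0.1993 + 0.2444i)|11⟩

H⊗2 gives amp(|y⟩) = (1/2) Σ_x (−1)^(x·y) amp(|x⟩), where x·y is the number of positions in which both x and y have a 1.
|00⟩: (-0.2198i + 0.231 - 0.6295 + 0.7086i)/2 = (-0.1993 + 0.2444i)
|01⟩: (-0.2198i - 0.231 - 0.6295 - 0.7086i)/2 = (-0.4303 - 0.4642i)
|10⟩: (-0.2198i + 0.231 + 0.6295 - 0.7086i)/2 = (0.4303 - 0.4642i)
|11⟩: (-0.2198i - 0.231 + 0.6295 + 0.7086i)/2 = (0.1993 + 0.2444i)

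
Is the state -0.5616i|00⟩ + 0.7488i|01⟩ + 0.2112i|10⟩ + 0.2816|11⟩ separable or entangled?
Entangled

Writing the state as a|00⟩ + b|01⟩ + c|10⟩ + d|11⟩, it is a product state iff ad − bc = 0.
Here (a, b, c, d) = (-0.5616i, 0.7488i, 0.2112i, 0.2816): ad − bc = (-0.5616i)(0.2816) − (0.7488i)(0.2112i) = (0.1581 - 0.1581i) ≠ 0, so the state is entangled.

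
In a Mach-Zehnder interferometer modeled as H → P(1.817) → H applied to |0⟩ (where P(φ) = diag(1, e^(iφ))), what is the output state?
(0.3781 + 0.4849i)|0⟩ + (0.6219 - 0.4849i)|1⟩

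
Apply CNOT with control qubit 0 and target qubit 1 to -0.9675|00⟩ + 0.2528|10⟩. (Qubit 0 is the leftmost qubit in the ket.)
-0.9675|00⟩ + 0.2528|11⟩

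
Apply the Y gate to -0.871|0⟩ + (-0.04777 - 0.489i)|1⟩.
(-0.489 + 0.04777i)|0⟩ - 0.871i|1⟩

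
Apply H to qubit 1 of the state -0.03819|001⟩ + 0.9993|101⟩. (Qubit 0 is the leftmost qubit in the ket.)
-0.027|001⟩ - 0.027|011⟩ + 0.7066|101⟩ + 0.7066|111⟩

H on qubit 1 mixes each pair of kets that differ only in qubit 1: amplitudes (a, b) of (|…0…⟩, |…1…⟩) become ((a + b)/√2, (a − b)/√2). Kets absent from the input have amplitude 0.
(|001⟩, |011⟩): (a, b) = (-0.03819, 0) → (-0.027, -0.027)
(|101⟩, |111⟩): (a, b) = (0.9993, 0) → (0.7066, 0.7066)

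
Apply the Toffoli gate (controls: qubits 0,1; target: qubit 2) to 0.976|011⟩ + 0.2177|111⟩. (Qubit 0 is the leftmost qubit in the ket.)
0.976|011⟩ + 0.2177|110⟩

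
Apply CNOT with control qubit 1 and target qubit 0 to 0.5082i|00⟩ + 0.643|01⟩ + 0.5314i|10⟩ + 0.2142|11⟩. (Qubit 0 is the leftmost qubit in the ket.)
0.5082i|00⟩ + 0.2142|01⟩ + 0.5314i|10⟩ + 0.643|11⟩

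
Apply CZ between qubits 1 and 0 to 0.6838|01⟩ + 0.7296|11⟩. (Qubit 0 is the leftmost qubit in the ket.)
0.6838|01⟩ - 0.7296|11⟩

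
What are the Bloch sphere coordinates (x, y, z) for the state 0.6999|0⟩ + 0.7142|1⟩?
(0.9997, 0, -0.02022)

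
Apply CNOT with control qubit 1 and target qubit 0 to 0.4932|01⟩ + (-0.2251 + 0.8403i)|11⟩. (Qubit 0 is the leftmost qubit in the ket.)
(-0.2251 + 0.8403i)|01⟩ + 0.4932|11⟩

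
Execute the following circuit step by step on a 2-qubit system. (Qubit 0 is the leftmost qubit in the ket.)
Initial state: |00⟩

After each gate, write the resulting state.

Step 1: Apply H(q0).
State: 1/√2|00⟩ + 1/√2|10⟩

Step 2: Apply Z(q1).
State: 1/√2|00⟩ + 1/√2|10⟩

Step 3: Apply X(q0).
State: 1/√2|00⟩ + 1/√2|10⟩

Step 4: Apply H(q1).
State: 1/2|00⟩ + 1/2|01⟩ + 1/2|10⟩ + 1/2|11⟩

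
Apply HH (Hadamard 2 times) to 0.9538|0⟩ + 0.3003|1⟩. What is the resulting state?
0.9538|0⟩ + 0.3003|1⟩

H² = I, so an even number of Hadamards cancels: H^2 = I and the state is unchanged.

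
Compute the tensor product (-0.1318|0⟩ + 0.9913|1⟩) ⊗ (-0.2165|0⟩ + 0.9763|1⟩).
0.02853|00⟩ - 0.1287|01⟩ - 0.2146|10⟩ + 0.9678|11⟩

amp(|b₁b₂…⟩) = product of the factor amplitudes for bits b₁, b₂, …; only kets whose every factor amplitude is nonzero survive.
|00⟩: (-0.1318)(-0.2165) = 0.02853
|01⟩: (-0.1318)(0.9763) = -0.1287
|10⟩: (0.9913)(-0.2165) = -0.2146
|11⟩: (0.9913)(0.9763) = 0.9678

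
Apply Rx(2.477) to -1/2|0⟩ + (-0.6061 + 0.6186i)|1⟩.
(0.4217 + 0.5729i)|0⟩ + (-0.1977 + 0.6744i)|1⟩

Rx(2.477) = [[cos(θ/2), −i·sin(θ/2)], [−i·sin(θ/2), cos(θ/2)]]; θ = 2.477, cos(θ/2) ≈ 0.326215, sin(θ/2) ≈ 0.945296.
With a = amp(|0⟩) = -1/2 and b = amp(|1⟩) = (-0.6061 + 0.6186i):
new amp(|0⟩) = (0.326215)·a + (-0.945296i)·b = (0.4217 + 0.5729i)
new amp(|1⟩) = (-0.945296i)·a + (0.326215)·b = (-0.1977 + 0.6744i)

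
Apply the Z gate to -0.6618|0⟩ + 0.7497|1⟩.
-0.6618|0⟩ - 0.7497|1⟩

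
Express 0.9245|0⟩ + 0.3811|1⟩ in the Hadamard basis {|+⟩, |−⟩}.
0.9232|+⟩ + 0.3842|−⟩

With |ψ⟩ = α|0⟩ + β|1⟩, the Hadamard-basis coefficients are ⟨+|ψ⟩ = (α + β)/√2 and ⟨−|ψ⟩ = (α − β)/√2.
Here α = 0.9245, β = 0.3811: (α + β)/√2 = 0.9232, (α − β)/√2 = 0.3842.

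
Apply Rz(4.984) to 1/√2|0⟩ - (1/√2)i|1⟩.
(-0.5631 - 0.4277i)|0⟩ + (0.4277 + 0.5631i)|1⟩

Rz(4.984) = [[e^(−iθ/2), 0], [0, e^(iθ/2)]] with e^(±iθ/2) = cos(θ/2) ± i·sin(θ/2); θ = 4.984, cos(θ/2) ≈ -0.79633, sin(θ/2) ≈ 0.604862.
With a = amp(|0⟩) = 1/√2 and b = amp(|1⟩) = -(1/√2)i:
new amp(|0⟩) = (-0.79633 - 0.604862i)·a = (-0.5631 - 0.4277i)
new amp(|1⟩) = (-0.79633 + 0.604862i)·b = (0.4277 + 0.5631i)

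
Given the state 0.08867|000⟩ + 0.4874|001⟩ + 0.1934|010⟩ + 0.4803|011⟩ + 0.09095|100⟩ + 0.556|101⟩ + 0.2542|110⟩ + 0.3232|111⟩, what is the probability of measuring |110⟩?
0.06462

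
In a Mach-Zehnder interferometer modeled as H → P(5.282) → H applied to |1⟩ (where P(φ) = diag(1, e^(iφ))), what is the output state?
(0.2303 + 0.4211i)|0⟩ + (0.7697 - 0.4211i)|1⟩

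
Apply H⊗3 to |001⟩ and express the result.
1/√8|000⟩ - 1/√8|001⟩ + 1/√8|010⟩ - 1/√8|011⟩ + 1/√8|100⟩ - 1/√8|101⟩ + 1/√8|110⟩ - 1/√8|111⟩

H⊗3 gives amp(|y⟩) = (1/2√2) Σ_x (−1)^(x·y) amp(|x⟩), where x·y is the number of positions in which both x and y have a 1.
|000⟩: (1)/(2√2) = 1/√8
|001⟩: (-1)/(2√2) = -1/√8
|010⟩: (1)/(2√2) = 1/√8
|011⟩: (-1)/(2√2) = -1/√8
|100⟩: (1)/(2√2) = 1/√8
|101⟩: (-1)/(2√2) = -1/√8
|110⟩: (1)/(2√2) = 1/√8
|111⟩: (-1)/(2√2) = -1/√8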